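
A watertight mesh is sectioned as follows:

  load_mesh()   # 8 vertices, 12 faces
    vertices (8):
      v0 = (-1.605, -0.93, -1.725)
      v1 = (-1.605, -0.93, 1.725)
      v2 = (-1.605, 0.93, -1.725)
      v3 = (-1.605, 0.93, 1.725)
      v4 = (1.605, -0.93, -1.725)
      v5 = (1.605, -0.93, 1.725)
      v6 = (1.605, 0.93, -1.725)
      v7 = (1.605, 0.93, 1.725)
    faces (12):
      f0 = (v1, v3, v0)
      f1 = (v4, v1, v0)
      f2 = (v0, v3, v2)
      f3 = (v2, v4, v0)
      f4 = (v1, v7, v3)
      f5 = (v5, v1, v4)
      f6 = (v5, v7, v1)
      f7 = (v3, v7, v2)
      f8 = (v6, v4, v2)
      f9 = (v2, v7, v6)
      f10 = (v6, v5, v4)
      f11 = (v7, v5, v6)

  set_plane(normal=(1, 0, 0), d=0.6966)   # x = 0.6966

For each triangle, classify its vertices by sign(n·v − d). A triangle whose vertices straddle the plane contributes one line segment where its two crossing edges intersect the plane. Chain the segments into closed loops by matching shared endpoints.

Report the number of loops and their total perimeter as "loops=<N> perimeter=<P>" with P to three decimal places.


Straddling triangles (8 of 12):
  (v4,v1,v0) [+--] → (0.6966, -0.93, -0.748682)–(0.6966, -0.93, -1.725)  len=0.9763
  (v2,v4,v0) [-+-] → (0.6966, -0.403637, -1.725)–(0.6966, -0.93, -1.725)  len=0.5264
  (v1,v7,v3) [-+-] → (0.6966, 0.403637, 1.725)–(0.6966, 0.93, 1.725)  len=0.5264
  (v5,v1,v4) [+-+] → (0.6966, -0.93, 1.725)–(0.6966, -0.93, -0.748682)  len=2.4737
  (v5,v7,v1) [++-] → (0.6966, 0.403637, 1.725)–(0.6966, -0.93, 1.725)  len=1.3336
  (v3,v7,v2) [-+-] → (0.6966, 0.93, 1.725)–(0.6966, 0.93, 0.748682)  len=0.9763
  (v6,v4,v2) [++-] → (0.6966, -0.403637, -1.725)–(0.6966, 0.93, -1.725)  len=1.3336
  (v2,v7,v6) [-++] → (0.6966, 0.93, 0.748682)–(0.6966, 0.93, -1.725)  len=2.4737

Chained into 1 loop(s):
  loop 1: 8 segments, perimeter = 10.6200
Total perimeter = 10.620

loops=1 perimeter=10.620


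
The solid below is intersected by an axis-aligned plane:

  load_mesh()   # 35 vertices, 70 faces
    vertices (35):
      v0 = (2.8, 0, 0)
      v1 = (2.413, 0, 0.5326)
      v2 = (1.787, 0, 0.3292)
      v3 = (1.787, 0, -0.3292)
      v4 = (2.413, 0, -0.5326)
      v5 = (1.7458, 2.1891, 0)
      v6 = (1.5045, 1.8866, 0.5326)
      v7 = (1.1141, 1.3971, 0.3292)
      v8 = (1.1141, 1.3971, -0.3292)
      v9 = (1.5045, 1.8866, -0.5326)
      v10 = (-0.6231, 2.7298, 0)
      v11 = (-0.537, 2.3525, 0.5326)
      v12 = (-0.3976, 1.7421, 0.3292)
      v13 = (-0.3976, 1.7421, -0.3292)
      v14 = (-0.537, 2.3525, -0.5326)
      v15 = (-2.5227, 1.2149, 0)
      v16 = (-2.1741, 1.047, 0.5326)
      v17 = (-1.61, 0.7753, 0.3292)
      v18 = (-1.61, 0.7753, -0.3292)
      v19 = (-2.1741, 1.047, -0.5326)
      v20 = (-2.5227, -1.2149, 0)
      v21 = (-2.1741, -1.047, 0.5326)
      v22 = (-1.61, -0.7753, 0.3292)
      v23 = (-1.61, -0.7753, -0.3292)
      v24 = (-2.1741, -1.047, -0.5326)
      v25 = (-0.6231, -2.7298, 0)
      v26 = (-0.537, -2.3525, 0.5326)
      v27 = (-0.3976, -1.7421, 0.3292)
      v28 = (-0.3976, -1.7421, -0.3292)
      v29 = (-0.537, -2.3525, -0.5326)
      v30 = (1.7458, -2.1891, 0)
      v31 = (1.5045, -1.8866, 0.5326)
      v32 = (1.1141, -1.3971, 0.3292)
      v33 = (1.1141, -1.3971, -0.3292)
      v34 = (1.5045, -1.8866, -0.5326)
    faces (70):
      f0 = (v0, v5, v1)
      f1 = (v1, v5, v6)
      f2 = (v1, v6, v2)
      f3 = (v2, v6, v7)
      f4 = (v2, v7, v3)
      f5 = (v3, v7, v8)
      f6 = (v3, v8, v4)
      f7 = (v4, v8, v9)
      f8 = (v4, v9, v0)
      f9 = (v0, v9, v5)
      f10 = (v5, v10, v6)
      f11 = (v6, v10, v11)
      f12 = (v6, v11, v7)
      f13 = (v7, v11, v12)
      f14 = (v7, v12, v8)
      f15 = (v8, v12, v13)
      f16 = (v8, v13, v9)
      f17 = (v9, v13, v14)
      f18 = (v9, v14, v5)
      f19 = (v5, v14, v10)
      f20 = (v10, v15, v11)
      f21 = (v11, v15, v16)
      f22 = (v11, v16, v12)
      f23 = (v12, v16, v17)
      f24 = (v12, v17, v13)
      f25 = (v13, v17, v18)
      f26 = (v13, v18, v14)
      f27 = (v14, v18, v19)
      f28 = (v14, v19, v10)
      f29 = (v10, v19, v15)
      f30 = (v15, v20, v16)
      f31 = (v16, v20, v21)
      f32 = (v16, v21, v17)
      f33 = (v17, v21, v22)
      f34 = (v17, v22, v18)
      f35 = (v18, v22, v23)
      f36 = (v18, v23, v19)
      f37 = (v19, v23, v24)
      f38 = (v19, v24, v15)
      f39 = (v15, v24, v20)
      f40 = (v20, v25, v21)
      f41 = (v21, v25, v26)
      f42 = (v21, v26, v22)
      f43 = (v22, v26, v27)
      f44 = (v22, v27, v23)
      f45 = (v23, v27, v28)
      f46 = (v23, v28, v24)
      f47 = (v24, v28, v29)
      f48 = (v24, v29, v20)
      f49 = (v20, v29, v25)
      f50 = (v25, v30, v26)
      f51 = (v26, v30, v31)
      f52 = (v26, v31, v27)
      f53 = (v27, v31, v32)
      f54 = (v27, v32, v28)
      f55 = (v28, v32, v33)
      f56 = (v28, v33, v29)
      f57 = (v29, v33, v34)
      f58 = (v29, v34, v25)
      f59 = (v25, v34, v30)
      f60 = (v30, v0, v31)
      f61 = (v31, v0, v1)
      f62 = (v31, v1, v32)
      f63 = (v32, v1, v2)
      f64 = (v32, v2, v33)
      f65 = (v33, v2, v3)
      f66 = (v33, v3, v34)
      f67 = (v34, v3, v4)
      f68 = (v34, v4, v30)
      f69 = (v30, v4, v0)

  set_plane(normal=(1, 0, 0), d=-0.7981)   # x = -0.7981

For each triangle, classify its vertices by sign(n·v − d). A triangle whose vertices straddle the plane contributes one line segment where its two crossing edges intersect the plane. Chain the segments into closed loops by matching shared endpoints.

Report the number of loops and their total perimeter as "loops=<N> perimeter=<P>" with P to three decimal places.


Straddling triangles (20 of 70):
  (v10,v15,v11) [+-+] → (-0.7981, 2.59024, 0)–(-0.7981, 2.20292, 0.462568)  len=0.6033
  (v11,v15,v16) [+--] → (-0.7981, 2.20292, 0.462568)–(-0.7981, 2.14429, 0.5326)  len=0.0913
  (v11,v16,v12) [+-+] → (-0.7981, 2.14429, 0.5326)–(-0.7981, 1.58539, 0.375055)  len=0.5807
  (v12,v16,v17) [+--] → (-0.7981, 1.58539, 0.375055)–(-0.7981, 1.42273, 0.3292)  len=0.1690
  (v12,v17,v13) [+-+] → (-0.7981, 1.42273, 0.3292)–(-0.7981, 1.42273, -0.111706)  len=0.4409
  (v13,v17,v18) [+--] → (-0.7981, 1.42273, -0.111706)–(-0.7981, 1.42273, -0.3292)  len=0.2175
  (v13,v18,v14) [+-+] → (-0.7981, 1.42273, -0.3292)–(-0.7981, 1.96871, -0.483105)  len=0.5673
  (v14,v18,v19) [+--] → (-0.7981, 1.96871, -0.483105)–(-0.7981, 2.14429, -0.5326)  len=0.1824
  (v14,v19,v10) [+-+] → (-0.7981, 2.14429, -0.5326)–(-0.7981, 2.53993, -0.0600935)  len=0.6163
  (v10,v19,v15) [+--] → (-0.7981, 2.53993, -0.0600935)–(-0.7981, 2.59024, 0)  len=0.0784
  (v20,v25,v21) [-+-] → (-0.7981, -2.59024, 0)–(-0.7981, -2.53993, 0.0600935)  len=0.0784
  (v21,v25,v26) [-++] → (-0.7981, -2.53993, 0.0600935)–(-0.7981, -2.14429, 0.5326)  len=0.6163
  (v21,v26,v22) [-+-] → (-0.7981, -2.14429, 0.5326)–(-0.7981, -1.96871, 0.483105)  len=0.1824
  (v22,v26,v27) [-++] → (-0.7981, -1.96871, 0.483105)–(-0.7981, -1.42273, 0.3292)  len=0.5673
  (v22,v27,v23) [-+-] → (-0.7981, -1.42273, 0.3292)–(-0.7981, -1.42273, 0.111706)  len=0.2175
  (v23,v27,v28) [-++] → (-0.7981, -1.42273, 0.111706)–(-0.7981, -1.42273, -0.3292)  len=0.4409
  (v23,v28,v24) [-+-] → (-0.7981, -1.42273, -0.3292)–(-0.7981, -1.58539, -0.375055)  len=0.1690
  (v24,v28,v29) [-++] → (-0.7981, -1.58539, -0.375055)–(-0.7981, -2.14429, -0.5326)  len=0.5807
  (v24,v29,v20) [-+-] → (-0.7981, -2.14429, -0.5326)–(-0.7981, -2.20292, -0.462568)  len=0.0913
  (v20,v29,v25) [-++] → (-0.7981, -2.20292, -0.462568)–(-0.7981, -2.59024, 0)  len=0.6033

Chained into 2 loop(s):
  loop 1: 10 segments, perimeter = 3.5471
  loop 2: 10 segments, perimeter = 3.5471
Total perimeter = 7.094

loops=2 perimeter=7.094


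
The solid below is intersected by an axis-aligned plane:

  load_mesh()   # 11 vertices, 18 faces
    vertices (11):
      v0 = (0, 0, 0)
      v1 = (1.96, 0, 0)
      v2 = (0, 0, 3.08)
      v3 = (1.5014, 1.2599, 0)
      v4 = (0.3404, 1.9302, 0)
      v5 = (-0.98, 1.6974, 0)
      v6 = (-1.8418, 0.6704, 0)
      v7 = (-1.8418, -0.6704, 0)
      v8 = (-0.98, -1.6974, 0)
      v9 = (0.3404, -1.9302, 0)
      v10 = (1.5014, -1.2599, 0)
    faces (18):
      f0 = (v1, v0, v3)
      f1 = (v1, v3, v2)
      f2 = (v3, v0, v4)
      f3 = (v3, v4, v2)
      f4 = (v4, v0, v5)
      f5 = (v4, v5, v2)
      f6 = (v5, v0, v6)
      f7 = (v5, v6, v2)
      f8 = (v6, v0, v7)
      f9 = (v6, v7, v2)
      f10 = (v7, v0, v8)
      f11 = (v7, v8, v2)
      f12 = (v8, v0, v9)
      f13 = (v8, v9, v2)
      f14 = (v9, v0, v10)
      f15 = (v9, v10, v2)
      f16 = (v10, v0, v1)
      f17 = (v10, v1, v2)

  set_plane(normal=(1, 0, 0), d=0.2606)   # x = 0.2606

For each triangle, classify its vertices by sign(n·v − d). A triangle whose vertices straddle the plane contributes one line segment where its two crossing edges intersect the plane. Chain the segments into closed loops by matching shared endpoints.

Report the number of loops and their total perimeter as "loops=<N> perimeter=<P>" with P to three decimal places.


loops=1 perimeter=10.457

Straddling triangles (12 of 18):
  (v1,v0,v3) [+-+] → (0.2606, 0, 0)–(0.2606, 0.218683, 0)  len=0.2187
  (v1,v3,v2) [++-] → (0.2606, 0.218683, 2.5454)–(0.2606, 0, 2.67049)  len=0.2519
  (v3,v0,v4) [+-+] → (0.2606, 0.218683, 0)–(0.2606, 1.4777, 0)  len=1.2590
  (v3,v4,v2) [++-] → (0.2606, 1.4777, 0.722045)–(0.2606, 0.218683, 2.5454)  len=2.2158
  (v4,v0,v5) [+--] → (0.2606, 1.4777, 0)–(0.2606, 1.91613, 0)  len=0.4384
  (v4,v5,v2) [+--] → (0.2606, 1.91613, 0)–(0.2606, 1.4777, 0.722045)  len=0.8447
  (v8,v0,v9) [--+] → (0.2606, -1.4777, 0)–(0.2606, -1.91613, 0)  len=0.4384
  (v8,v9,v2) [-+-] → (0.2606, -1.91613, 0)–(0.2606, -1.4777, 0.722045)  len=0.8447
  (v9,v0,v10) [+-+] → (0.2606, -1.4777, 0)–(0.2606, -0.218683, 0)  len=1.2590
  (v9,v10,v2) [++-] → (0.2606, -0.218683, 2.5454)–(0.2606, -1.4777, 0.722045)  len=2.2158
  (v10,v0,v1) [+-+] → (0.2606, -0.218683, 0)–(0.2606, 0, 0)  len=0.2187
  (v10,v1,v2) [++-] → (0.2606, 0, 2.67049)–(0.2606, -0.218683, 2.5454)  len=0.2519

Chained into 1 loop(s):
  loop 1: 12 segments, perimeter = 10.4572
Total perimeter = 10.457


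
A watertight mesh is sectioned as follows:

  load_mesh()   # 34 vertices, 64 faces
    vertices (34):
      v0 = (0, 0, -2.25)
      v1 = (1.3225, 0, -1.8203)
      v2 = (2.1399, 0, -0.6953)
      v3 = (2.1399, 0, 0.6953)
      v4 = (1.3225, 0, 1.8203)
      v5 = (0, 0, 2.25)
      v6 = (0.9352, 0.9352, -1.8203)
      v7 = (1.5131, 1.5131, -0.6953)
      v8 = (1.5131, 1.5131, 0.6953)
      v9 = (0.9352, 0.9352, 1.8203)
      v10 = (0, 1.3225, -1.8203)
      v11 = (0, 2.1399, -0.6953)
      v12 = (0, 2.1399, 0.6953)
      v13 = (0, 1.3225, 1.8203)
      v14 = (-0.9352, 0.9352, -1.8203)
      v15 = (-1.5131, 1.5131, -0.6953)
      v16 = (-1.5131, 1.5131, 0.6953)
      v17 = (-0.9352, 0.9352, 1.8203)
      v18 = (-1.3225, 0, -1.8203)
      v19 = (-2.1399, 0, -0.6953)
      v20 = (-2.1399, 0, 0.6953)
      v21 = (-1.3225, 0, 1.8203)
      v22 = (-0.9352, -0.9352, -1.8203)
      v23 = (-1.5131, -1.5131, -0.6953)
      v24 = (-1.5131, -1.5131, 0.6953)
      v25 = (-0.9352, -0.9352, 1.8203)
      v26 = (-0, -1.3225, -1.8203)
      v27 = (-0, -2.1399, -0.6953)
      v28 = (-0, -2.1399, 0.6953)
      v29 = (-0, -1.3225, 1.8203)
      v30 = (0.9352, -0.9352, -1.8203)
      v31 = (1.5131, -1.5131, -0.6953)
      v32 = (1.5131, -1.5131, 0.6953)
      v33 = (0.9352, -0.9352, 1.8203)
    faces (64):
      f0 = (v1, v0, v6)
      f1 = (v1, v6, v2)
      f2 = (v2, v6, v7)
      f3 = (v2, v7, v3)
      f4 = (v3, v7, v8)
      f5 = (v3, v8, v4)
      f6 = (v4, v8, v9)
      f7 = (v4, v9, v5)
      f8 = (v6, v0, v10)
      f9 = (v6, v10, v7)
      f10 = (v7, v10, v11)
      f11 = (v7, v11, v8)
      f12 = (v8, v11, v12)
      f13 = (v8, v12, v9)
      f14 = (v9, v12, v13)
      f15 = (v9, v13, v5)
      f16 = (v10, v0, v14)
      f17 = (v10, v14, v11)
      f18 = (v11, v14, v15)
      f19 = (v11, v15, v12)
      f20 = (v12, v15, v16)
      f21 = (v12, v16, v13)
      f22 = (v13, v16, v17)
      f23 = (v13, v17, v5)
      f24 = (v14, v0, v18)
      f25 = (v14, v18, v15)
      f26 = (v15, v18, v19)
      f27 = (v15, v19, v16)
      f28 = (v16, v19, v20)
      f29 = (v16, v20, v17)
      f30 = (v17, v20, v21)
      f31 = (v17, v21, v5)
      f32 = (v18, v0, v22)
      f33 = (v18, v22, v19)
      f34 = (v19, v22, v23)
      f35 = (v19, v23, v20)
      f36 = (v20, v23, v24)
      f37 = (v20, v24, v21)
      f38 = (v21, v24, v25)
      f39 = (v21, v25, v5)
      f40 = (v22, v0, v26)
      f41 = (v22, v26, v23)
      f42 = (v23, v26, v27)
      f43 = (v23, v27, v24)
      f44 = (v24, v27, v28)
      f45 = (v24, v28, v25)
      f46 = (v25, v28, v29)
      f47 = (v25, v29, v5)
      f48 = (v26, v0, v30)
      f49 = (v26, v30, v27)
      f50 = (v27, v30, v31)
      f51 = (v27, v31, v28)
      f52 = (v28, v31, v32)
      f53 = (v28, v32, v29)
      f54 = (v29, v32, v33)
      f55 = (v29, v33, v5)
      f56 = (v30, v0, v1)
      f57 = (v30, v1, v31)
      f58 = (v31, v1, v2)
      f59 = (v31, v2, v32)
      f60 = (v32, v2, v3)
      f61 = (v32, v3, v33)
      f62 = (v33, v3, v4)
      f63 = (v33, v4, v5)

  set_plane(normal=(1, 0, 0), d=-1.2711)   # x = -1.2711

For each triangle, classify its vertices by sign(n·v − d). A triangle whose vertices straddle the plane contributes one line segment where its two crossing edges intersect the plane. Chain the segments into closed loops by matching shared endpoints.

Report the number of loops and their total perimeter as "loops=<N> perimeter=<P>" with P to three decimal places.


Straddling triangles (20 of 64):
  (v11,v14,v15) [++-] → (-1.2711, 1.2711, -1.1664)–(-1.2711, 1.61335, -0.6953)  len=0.5823
  (v11,v15,v12) [+-+] → (-1.2711, 1.61335, -0.6953)–(-1.2711, 1.61335, -0.472892)  len=0.2224
  (v12,v15,v16) [+--] → (-1.2711, 1.61335, -0.472892)–(-1.2711, 1.61335, 0.6953)  len=1.1682
  (v12,v16,v13) [+-+] → (-1.2711, 1.61335, 0.6953)–(-1.2711, 1.48262, 0.875229)  len=0.2224
  (v13,v16,v17) [+-+] → (-1.2711, 1.48262, 0.875229)–(-1.2711, 1.2711, 1.1664)  len=0.3599
  (v14,v0,v18) [++-] → (-1.2711, 0, -1.837)–(-1.2711, 0.124114, -1.8203)  len=0.1252
  (v14,v18,v15) [+--] → (-1.2711, 0.124114, -1.8203)–(-1.2711, 1.2711, -1.1664)  len=1.3203
  (v16,v20,v17) [--+] → (-1.2711, 0.674443, 1.50662)–(-1.2711, 1.2711, 1.1664)  len=0.6868
  (v17,v20,v21) [+--] → (-1.2711, 0.674443, 1.50662)–(-1.2711, 0.124114, 1.8203)  len=0.6334
  (v17,v21,v5) [+-+] → (-1.2711, 0.124114, 1.8203)–(-1.2711, 0, 1.837)  len=0.1252
  (v18,v0,v22) [-++] → (-1.2711, 0, -1.837)–(-1.2711, -0.124114, -1.8203)  len=0.1252
  (v18,v22,v19) [-+-] → (-1.2711, -0.124114, -1.8203)–(-1.2711, -0.674443, -1.50662)  len=0.6334
  (v19,v22,v23) [-+-] → (-1.2711, -0.674443, -1.50662)–(-1.2711, -1.2711, -1.1664)  len=0.6868
  (v21,v24,v25) [--+] → (-1.2711, -1.2711, 1.1664)–(-1.2711, -0.124114, 1.8203)  len=1.3203
  (v21,v25,v5) [-++] → (-1.2711, -0.124114, 1.8203)–(-1.2711, 0, 1.837)  len=0.1252
  (v22,v26,v23) [++-] → (-1.2711, -1.48262, -0.875229)–(-1.2711, -1.2711, -1.1664)  len=0.3599
  (v23,v26,v27) [-++] → (-1.2711, -1.48262, -0.875229)–(-1.2711, -1.61335, -0.6953)  len=0.2224
  (v23,v27,v24) [-+-] → (-1.2711, -1.61335, -0.6953)–(-1.2711, -1.61335, 0.472892)  len=1.1682
  (v24,v27,v28) [-++] → (-1.2711, -1.61335, 0.472892)–(-1.2711, -1.61335, 0.6953)  len=0.2224
  (v24,v28,v25) [-++] → (-1.2711, -1.61335, 0.6953)–(-1.2711, -1.2711, 1.1664)  len=0.5823

Chained into 1 loop(s):
  loop 1: 20 segments, perimeter = 10.8925
Total perimeter = 10.892

loops=1 perimeter=10.892


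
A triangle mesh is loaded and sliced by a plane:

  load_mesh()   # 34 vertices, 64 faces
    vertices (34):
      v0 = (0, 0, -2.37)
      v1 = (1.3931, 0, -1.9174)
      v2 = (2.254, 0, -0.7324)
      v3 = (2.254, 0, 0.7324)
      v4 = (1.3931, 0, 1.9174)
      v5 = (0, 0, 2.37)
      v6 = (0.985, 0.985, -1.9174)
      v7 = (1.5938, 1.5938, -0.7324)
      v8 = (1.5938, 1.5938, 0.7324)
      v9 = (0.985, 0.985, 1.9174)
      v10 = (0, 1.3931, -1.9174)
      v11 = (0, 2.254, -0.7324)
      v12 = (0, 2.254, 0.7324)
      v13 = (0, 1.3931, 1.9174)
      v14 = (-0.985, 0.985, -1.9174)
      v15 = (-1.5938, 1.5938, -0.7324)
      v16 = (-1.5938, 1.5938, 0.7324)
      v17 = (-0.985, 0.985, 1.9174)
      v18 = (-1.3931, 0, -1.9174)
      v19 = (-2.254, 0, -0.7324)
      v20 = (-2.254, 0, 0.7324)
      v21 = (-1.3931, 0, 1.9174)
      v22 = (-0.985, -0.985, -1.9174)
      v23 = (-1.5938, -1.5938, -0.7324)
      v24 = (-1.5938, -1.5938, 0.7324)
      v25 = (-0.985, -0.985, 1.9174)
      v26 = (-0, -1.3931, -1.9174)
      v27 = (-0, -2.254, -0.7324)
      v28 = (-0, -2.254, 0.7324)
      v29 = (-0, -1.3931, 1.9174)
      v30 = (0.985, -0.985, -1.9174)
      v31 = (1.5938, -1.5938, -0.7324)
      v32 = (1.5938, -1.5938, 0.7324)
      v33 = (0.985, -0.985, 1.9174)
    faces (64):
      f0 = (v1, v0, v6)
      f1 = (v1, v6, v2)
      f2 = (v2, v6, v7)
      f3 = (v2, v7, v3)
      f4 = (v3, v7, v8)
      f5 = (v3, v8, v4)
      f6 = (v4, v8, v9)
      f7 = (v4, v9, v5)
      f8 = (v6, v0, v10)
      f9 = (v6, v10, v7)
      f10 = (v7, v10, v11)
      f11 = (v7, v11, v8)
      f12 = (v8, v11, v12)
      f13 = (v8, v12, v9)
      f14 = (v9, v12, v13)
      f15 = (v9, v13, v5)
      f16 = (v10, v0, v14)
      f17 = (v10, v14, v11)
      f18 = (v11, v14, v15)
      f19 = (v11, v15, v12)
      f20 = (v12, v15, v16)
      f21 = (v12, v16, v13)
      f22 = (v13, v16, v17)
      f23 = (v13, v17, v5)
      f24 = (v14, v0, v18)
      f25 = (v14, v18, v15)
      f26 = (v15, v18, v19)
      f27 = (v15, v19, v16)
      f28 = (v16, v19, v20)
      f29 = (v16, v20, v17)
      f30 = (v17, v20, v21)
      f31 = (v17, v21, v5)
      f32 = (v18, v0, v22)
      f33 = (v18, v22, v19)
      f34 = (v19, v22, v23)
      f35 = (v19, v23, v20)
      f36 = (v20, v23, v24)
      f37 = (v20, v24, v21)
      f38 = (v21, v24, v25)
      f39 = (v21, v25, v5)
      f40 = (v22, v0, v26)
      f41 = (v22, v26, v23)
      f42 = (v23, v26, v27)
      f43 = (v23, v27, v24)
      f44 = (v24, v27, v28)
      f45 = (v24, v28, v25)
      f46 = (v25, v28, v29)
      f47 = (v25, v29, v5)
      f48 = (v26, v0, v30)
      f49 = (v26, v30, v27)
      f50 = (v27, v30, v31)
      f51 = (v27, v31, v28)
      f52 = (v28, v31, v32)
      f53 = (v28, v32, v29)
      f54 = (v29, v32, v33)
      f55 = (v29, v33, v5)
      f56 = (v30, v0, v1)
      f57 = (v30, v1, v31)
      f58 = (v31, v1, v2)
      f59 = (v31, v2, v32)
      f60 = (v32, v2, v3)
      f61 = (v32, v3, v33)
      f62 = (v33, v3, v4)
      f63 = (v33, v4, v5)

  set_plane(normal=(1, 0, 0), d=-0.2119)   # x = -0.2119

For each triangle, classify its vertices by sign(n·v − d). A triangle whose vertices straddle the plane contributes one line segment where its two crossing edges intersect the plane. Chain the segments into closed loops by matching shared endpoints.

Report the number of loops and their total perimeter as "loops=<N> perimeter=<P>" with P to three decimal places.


Straddling triangles (20 of 64):
  (v10,v0,v14) [++-] → (-0.2119, 0.2119, -2.27263)–(-0.2119, 1.30531, -1.9174)  len=1.1497
  (v10,v14,v11) [+-+] → (-0.2119, 1.30531, -1.9174)–(-0.2119, 1.981, -0.987325)  len=1.1496
  (v11,v14,v15) [+--] → (-0.2119, 1.981, -0.987325)–(-0.2119, 2.16622, -0.7324)  len=0.3151
  (v11,v15,v12) [+-+] → (-0.2119, 2.16622, -0.7324)–(-0.2119, 2.16622, 0.537651)  len=1.2701
  (v12,v15,v16) [+--] → (-0.2119, 2.16622, 0.537651)–(-0.2119, 2.16622, 0.7324)  len=0.1947
  (v12,v16,v13) [+-+] → (-0.2119, 2.16622, 0.7324)–(-0.2119, 1.41978, 1.75985)  len=1.2700
  (v13,v16,v17) [+--] → (-0.2119, 1.41978, 1.75985)–(-0.2119, 1.30531, 1.9174)  len=0.1947
  (v13,v17,v5) [+-+] → (-0.2119, 1.30531, 1.9174)–(-0.2119, 0.2119, 2.27263)  len=1.1497
  (v14,v0,v18) [-+-] → (-0.2119, 0.2119, -2.27263)–(-0.2119, 0, -2.30116)  len=0.2138
  (v17,v21,v5) [--+] → (-0.2119, 0, 2.30116)–(-0.2119, 0.2119, 2.27263)  len=0.2138
  (v18,v0,v22) [-+-] → (-0.2119, 0, -2.30116)–(-0.2119, -0.2119, -2.27263)  len=0.2138
  (v21,v25,v5) [--+] → (-0.2119, -0.2119, 2.27263)–(-0.2119, 0, 2.30116)  len=0.2138
  (v22,v0,v26) [-++] → (-0.2119, -0.2119, -2.27263)–(-0.2119, -1.30531, -1.9174)  len=1.1497
  (v22,v26,v23) [-+-] → (-0.2119, -1.30531, -1.9174)–(-0.2119, -1.41978, -1.75985)  len=0.1947
  (v23,v26,v27) [-++] → (-0.2119, -1.41978, -1.75985)–(-0.2119, -2.16622, -0.7324)  len=1.2700
  (v23,v27,v24) [-+-] → (-0.2119, -2.16622, -0.7324)–(-0.2119, -2.16622, -0.537651)  len=0.1947
  (v24,v27,v28) [-++] → (-0.2119, -2.16622, -0.537651)–(-0.2119, -2.16622, 0.7324)  len=1.2701
  (v24,v28,v25) [-+-] → (-0.2119, -2.16622, 0.7324)–(-0.2119, -1.981, 0.987325)  len=0.3151
  (v25,v28,v29) [-++] → (-0.2119, -1.981, 0.987325)–(-0.2119, -1.30531, 1.9174)  len=1.1496
  (v25,v29,v5) [-++] → (-0.2119, -1.30531, 1.9174)–(-0.2119, -0.2119, 2.27263)  len=1.1497

Chained into 1 loop(s):
  loop 1: 20 segments, perimeter = 14.2424
Total perimeter = 14.242

loops=1 perimeter=14.242


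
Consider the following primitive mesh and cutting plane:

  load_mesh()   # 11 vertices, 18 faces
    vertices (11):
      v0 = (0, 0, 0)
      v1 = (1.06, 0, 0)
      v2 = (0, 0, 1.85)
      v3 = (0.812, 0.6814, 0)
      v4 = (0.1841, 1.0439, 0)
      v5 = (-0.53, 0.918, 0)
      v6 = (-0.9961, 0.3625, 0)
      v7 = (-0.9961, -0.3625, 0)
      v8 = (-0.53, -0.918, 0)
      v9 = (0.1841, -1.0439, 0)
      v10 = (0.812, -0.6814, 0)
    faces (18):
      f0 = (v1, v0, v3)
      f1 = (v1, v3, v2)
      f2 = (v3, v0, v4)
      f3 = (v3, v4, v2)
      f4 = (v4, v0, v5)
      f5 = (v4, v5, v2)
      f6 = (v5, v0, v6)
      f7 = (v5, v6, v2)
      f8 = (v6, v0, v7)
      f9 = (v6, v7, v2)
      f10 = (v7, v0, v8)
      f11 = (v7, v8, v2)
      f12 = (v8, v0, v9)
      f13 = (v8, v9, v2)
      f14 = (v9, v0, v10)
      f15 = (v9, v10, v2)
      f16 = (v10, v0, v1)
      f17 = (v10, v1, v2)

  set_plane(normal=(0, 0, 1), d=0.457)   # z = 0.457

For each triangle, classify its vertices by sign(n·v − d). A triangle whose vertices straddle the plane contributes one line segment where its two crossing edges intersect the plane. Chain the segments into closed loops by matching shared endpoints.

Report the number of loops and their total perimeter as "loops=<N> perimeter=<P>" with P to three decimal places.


loops=1 perimeter=4.914

Straddling triangles (9 of 18):
  (v1,v3,v2) [--+] → (0.611414, 0.513076, 0.457)–(0.798151, 0, 0.457)  len=0.5460
  (v3,v4,v2) [--+] → (0.138622, 0.786028, 0.457)–(0.611414, 0.513076, 0.457)  len=0.5459
  (v4,v5,v2) [--+] → (-0.399076, 0.691229, 0.457)–(0.138622, 0.786028, 0.457)  len=0.5460
  (v5,v6,v2) [--+] → (-0.750036, 0.272953, 0.457)–(-0.399076, 0.691229, 0.457)  len=0.5460
  (v6,v7,v2) [--+] → (-0.750036, -0.272953, 0.457)–(-0.750036, 0.272953, 0.457)  len=0.5459
  (v7,v8,v2) [--+] → (-0.399076, -0.691229, 0.457)–(-0.750036, -0.272953, 0.457)  len=0.5460
  (v8,v9,v2) [--+] → (0.138622, -0.786028, 0.457)–(-0.399076, -0.691229, 0.457)  len=0.5460
  (v9,v10,v2) [--+] → (0.611414, -0.513076, 0.457)–(0.138622, -0.786028, 0.457)  len=0.5459
  (v10,v1,v2) [--+] → (0.798151, 0, 0.457)–(0.611414, -0.513076, 0.457)  len=0.5460

Chained into 1 loop(s):
  loop 1: 9 segments, perimeter = 4.9138
Total perimeter = 4.914


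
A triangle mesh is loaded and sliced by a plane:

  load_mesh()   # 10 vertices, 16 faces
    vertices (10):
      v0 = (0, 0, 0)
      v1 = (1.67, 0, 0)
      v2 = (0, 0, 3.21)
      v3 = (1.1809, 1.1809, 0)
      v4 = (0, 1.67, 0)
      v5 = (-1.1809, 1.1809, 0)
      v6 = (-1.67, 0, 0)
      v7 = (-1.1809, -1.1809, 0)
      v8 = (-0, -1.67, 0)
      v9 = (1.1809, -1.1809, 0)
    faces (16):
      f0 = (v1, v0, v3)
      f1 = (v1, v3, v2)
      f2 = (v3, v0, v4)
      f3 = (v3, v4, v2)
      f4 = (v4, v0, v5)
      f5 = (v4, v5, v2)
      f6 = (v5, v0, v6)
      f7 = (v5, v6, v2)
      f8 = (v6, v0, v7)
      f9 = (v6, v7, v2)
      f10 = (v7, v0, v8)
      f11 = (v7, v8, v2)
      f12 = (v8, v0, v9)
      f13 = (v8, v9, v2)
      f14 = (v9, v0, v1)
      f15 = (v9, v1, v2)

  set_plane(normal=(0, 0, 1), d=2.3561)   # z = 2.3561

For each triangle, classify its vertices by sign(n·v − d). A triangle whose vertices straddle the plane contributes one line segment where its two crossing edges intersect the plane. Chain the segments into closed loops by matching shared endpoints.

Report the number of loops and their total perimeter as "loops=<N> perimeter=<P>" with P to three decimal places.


Straddling triangles (8 of 16):
  (v1,v3,v2) [--+] → (0.314134, 0.314134, 2.3561)–(0.444241, 0, 2.3561)  len=0.3400
  (v3,v4,v2) [--+] → (0, 0.444241, 2.3561)–(0.314134, 0.314134, 2.3561)  len=0.3400
  (v4,v5,v2) [--+] → (-0.314134, 0.314134, 2.3561)–(0, 0.444241, 2.3561)  len=0.3400
  (v5,v6,v2) [--+] → (-0.444241, 0, 2.3561)–(-0.314134, 0.314134, 2.3561)  len=0.3400
  (v6,v7,v2) [--+] → (-0.314134, -0.314134, 2.3561)–(-0.444241, 0, 2.3561)  len=0.3400
  (v7,v8,v2) [--+] → (0, -0.444241, 2.3561)–(-0.314134, -0.314134, 2.3561)  len=0.3400
  (v8,v9,v2) [--+] → (0.314134, -0.314134, 2.3561)–(0, -0.444241, 2.3561)  len=0.3400
  (v9,v1,v2) [--+] → (0.444241, 0, 2.3561)–(0.314134, -0.314134, 2.3561)  len=0.3400

Chained into 1 loop(s):
  loop 1: 8 segments, perimeter = 2.7201
Total perimeter = 2.720

loops=1 perimeter=2.720


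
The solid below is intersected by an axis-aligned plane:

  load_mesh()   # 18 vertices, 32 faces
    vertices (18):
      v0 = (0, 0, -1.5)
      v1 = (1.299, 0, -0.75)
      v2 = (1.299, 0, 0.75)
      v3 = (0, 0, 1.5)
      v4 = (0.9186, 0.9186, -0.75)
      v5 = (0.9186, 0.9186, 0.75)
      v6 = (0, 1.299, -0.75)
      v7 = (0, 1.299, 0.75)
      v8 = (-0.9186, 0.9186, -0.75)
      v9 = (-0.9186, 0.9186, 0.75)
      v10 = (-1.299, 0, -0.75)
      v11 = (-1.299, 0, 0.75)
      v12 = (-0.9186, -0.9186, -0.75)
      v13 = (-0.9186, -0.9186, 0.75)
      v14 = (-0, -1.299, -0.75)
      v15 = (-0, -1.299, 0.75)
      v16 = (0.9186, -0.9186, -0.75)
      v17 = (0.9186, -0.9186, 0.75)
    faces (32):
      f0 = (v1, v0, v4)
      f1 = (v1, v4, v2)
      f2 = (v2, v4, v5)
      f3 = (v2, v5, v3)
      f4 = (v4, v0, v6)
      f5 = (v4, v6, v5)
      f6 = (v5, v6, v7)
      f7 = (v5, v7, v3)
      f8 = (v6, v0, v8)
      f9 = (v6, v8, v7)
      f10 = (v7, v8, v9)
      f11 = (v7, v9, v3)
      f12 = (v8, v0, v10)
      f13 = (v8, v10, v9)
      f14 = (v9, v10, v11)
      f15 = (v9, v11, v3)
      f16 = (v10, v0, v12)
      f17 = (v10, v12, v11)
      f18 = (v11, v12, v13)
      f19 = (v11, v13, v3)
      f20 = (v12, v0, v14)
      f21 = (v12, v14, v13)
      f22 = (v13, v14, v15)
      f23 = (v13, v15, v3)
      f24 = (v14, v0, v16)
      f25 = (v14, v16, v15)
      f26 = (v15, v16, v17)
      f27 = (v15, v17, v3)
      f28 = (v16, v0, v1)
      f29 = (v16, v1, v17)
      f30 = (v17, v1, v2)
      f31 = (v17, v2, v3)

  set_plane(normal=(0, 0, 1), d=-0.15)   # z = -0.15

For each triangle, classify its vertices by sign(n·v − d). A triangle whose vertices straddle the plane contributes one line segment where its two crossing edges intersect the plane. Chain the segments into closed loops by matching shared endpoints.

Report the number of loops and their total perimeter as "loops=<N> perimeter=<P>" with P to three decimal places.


loops=1 perimeter=7.954

Straddling triangles (16 of 32):
  (v1,v4,v2) [--+] → (1.07076, 0.55116, -0.15)–(1.299, 0, -0.15)  len=0.5965
  (v2,v4,v5) [+-+] → (1.07076, 0.55116, -0.15)–(0.9186, 0.9186, -0.15)  len=0.3977
  (v4,v6,v5) [--+] → (0.36744, 1.14684, -0.15)–(0.9186, 0.9186, -0.15)  len=0.5965
  (v5,v6,v7) [+-+] → (0.36744, 1.14684, -0.15)–(0, 1.299, -0.15)  len=0.3977
  (v6,v8,v7) [--+] → (-0.55116, 1.07076, -0.15)–(0, 1.299, -0.15)  len=0.5965
  (v7,v8,v9) [+-+] → (-0.55116, 1.07076, -0.15)–(-0.9186, 0.9186, -0.15)  len=0.3977
  (v8,v10,v9) [--+] → (-1.14684, 0.36744, -0.15)–(-0.9186, 0.9186, -0.15)  len=0.5965
  (v9,v10,v11) [+-+] → (-1.14684, 0.36744, -0.15)–(-1.299, 0, -0.15)  len=0.3977
  (v10,v12,v11) [--+] → (-1.07076, -0.55116, -0.15)–(-1.299, 0, -0.15)  len=0.5965
  (v11,v12,v13) [+-+] → (-1.07076, -0.55116, -0.15)–(-0.9186, -0.9186, -0.15)  len=0.3977
  (v12,v14,v13) [--+] → (-0.36744, -1.14684, -0.15)–(-0.9186, -0.9186, -0.15)  len=0.5965
  (v13,v14,v15) [+-+] → (-0.36744, -1.14684, -0.15)–(0, -1.299, -0.15)  len=0.3977
  (v14,v16,v15) [--+] → (0.55116, -1.07076, -0.15)–(0, -1.299, -0.15)  len=0.5965
  (v15,v16,v17) [+-+] → (0.55116, -1.07076, -0.15)–(0.9186, -0.9186, -0.15)  len=0.3977
  (v16,v1,v17) [--+] → (1.14684, -0.36744, -0.15)–(0.9186, -0.9186, -0.15)  len=0.5965
  (v17,v1,v2) [+-+] → (1.14684, -0.36744, -0.15)–(1.299, 0, -0.15)  len=0.3977

Chained into 1 loop(s):
  loop 1: 16 segments, perimeter = 7.9540
Total perimeter = 7.954


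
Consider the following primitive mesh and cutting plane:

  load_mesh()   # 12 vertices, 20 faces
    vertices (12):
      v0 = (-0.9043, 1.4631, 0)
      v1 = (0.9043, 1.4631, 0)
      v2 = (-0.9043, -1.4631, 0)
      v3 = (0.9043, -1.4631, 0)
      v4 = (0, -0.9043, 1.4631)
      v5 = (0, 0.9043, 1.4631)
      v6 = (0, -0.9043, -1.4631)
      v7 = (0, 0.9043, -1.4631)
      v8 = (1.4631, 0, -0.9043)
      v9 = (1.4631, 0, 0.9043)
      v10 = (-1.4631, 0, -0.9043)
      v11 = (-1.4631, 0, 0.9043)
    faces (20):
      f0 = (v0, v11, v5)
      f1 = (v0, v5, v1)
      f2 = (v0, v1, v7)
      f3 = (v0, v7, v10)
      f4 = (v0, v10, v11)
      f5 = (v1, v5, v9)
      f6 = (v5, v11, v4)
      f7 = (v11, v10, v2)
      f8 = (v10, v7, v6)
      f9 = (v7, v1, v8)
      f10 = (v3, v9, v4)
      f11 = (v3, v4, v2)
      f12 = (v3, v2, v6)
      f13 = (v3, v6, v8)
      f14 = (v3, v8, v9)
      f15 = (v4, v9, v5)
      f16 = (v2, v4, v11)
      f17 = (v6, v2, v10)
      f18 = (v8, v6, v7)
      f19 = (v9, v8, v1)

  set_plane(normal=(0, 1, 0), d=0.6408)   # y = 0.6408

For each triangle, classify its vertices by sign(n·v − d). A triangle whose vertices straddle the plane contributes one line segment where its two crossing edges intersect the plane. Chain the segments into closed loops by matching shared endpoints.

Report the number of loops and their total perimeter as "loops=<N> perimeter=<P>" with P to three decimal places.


loops=1 perimeter=8.339

Straddling triangles (10 of 20):
  (v0,v11,v5) [+-+] → (-1.21836, 0.6408, 0.50824)–(-0.426326, 0.6408, 1.30027)  len=1.1201
  (v0,v7,v10) [++-] → (-0.426326, 0.6408, -1.30027)–(-1.21836, 0.6408, -0.50824)  len=1.1201
  (v0,v10,v11) [+--] → (-1.21836, 0.6408, -0.50824)–(-1.21836, 0.6408, 0.50824)  len=1.0165
  (v1,v5,v9) [++-] → (0.426326, 0.6408, 1.30027)–(1.21836, 0.6408, 0.50824)  len=1.1201
  (v5,v11,v4) [+--] → (-0.426326, 0.6408, 1.30027)–(0, 0.6408, 1.4631)  len=0.4564
  (v10,v7,v6) [-+-] → (-0.426326, 0.6408, -1.30027)–(0, 0.6408, -1.4631)  len=0.4564
  (v7,v1,v8) [++-] → (1.21836, 0.6408, -0.50824)–(0.426326, 0.6408, -1.30027)  len=1.1201
  (v4,v9,v5) [--+] → (0.426326, 0.6408, 1.30027)–(0, 0.6408, 1.4631)  len=0.4564
  (v8,v6,v7) [--+] → (0, 0.6408, -1.4631)–(0.426326, 0.6408, -1.30027)  len=0.4564
  (v9,v8,v1) [--+] → (1.21836, 0.6408, -0.50824)–(1.21836, 0.6408, 0.50824)  len=1.0165

Chained into 1 loop(s):
  loop 1: 10 segments, perimeter = 8.3388
Total perimeter = 8.339


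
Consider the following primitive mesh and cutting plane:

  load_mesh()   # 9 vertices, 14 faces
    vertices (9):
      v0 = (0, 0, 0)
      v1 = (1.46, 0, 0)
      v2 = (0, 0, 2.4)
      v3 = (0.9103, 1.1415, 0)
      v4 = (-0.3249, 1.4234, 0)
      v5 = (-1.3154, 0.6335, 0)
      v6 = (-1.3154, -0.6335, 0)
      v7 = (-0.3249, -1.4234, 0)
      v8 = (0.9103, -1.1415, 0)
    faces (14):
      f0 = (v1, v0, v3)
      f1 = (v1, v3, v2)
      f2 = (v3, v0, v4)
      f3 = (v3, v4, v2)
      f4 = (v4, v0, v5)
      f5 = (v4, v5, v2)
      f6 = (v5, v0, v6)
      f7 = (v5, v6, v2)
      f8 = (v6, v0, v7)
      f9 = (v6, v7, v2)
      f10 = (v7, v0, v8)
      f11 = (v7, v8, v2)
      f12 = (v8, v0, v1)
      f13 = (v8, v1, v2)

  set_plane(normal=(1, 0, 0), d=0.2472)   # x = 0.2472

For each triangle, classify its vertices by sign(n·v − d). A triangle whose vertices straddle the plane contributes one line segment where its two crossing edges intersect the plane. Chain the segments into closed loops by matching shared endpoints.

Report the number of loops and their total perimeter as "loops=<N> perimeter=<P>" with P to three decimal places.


Straddling triangles (8 of 14):
  (v1,v0,v3) [+-+] → (0.2472, 0, 0)–(0.2472, 0.309984, 0)  len=0.3100
  (v1,v3,v2) [++-] → (0.2472, 0.309984, 1.74826)–(0.2472, 0, 1.99364)  len=0.3954
  (v3,v0,v4) [+--] → (0.2472, 0.309984, 0)–(0.2472, 1.29283, 0)  len=0.9828
  (v3,v4,v2) [+--] → (0.2472, 1.29283, 0)–(0.2472, 0.309984, 1.74826)  len=2.0056
  (v7,v0,v8) [--+] → (0.2472, -0.309984, 0)–(0.2472, -1.29283, 0)  len=0.9828
  (v7,v8,v2) [-+-] → (0.2472, -1.29283, 0)–(0.2472, -0.309984, 1.74826)  len=2.0056
  (v8,v0,v1) [+-+] → (0.2472, -0.309984, 0)–(0.2472, 0, 0)  len=0.3100
  (v8,v1,v2) [++-] → (0.2472, 0, 1.99364)–(0.2472, -0.309984, 1.74826)  len=0.3954

Chained into 1 loop(s):
  loop 1: 8 segments, perimeter = 7.3876
Total perimeter = 7.388

loops=1 perimeter=7.388


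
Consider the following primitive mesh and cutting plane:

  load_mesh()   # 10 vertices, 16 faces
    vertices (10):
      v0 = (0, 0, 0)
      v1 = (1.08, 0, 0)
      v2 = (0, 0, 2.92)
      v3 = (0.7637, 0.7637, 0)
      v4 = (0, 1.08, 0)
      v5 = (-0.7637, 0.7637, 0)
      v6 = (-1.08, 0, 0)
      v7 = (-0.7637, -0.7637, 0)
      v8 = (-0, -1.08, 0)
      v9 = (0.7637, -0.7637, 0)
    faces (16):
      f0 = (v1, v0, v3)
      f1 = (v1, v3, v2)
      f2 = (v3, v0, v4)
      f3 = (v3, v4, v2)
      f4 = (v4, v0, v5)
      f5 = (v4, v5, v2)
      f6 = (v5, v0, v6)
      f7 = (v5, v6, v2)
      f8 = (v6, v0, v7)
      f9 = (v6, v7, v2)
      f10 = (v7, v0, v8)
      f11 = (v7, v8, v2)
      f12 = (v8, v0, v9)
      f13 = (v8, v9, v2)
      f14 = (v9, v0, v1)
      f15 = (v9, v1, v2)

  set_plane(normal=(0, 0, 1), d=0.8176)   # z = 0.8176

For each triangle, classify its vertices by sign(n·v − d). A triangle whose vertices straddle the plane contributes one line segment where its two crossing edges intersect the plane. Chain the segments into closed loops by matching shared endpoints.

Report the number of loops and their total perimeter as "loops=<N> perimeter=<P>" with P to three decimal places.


loops=1 perimeter=4.761

Straddling triangles (8 of 16):
  (v1,v3,v2) [--+] → (0.549864, 0.549864, 0.8176)–(0.7776, 0, 0.8176)  len=0.5952
  (v3,v4,v2) [--+] → (0, 0.7776, 0.8176)–(0.549864, 0.549864, 0.8176)  len=0.5952
  (v4,v5,v2) [--+] → (-0.549864, 0.549864, 0.8176)–(0, 0.7776, 0.8176)  len=0.5952
  (v5,v6,v2) [--+] → (-0.7776, 0, 0.8176)–(-0.549864, 0.549864, 0.8176)  len=0.5952
  (v6,v7,v2) [--+] → (-0.549864, -0.549864, 0.8176)–(-0.7776, 0, 0.8176)  len=0.5952
  (v7,v8,v2) [--+] → (0, -0.7776, 0.8176)–(-0.549864, -0.549864, 0.8176)  len=0.5952
  (v8,v9,v2) [--+] → (0.549864, -0.549864, 0.8176)–(0, -0.7776, 0.8176)  len=0.5952
  (v9,v1,v2) [--+] → (0.7776, 0, 0.8176)–(0.549864, -0.549864, 0.8176)  len=0.5952

Chained into 1 loop(s):
  loop 1: 8 segments, perimeter = 4.7613
Total perimeter = 4.761


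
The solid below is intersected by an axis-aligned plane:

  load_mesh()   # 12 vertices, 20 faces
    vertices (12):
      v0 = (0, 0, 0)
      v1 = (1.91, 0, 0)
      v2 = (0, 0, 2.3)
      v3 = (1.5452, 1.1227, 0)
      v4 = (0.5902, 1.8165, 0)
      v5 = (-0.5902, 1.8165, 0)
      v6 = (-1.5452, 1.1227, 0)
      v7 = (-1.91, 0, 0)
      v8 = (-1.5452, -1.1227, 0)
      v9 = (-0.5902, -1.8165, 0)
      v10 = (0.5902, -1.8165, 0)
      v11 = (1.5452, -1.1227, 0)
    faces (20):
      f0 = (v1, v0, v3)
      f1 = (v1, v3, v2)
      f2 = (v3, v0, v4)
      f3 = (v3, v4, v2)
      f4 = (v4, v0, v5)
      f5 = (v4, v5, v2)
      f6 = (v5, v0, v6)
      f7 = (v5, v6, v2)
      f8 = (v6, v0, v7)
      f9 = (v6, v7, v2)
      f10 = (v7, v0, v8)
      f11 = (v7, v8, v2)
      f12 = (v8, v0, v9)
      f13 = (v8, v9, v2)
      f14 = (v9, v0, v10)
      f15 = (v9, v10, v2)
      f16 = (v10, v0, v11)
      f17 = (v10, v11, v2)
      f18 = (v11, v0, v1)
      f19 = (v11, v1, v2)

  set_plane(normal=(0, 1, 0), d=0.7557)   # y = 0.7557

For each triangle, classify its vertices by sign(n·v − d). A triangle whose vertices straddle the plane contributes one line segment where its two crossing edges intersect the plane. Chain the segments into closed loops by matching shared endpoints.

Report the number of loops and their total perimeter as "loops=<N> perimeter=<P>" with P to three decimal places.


Straddling triangles (10 of 20):
  (v1,v0,v3) [--+] → (1.04009, 0.7557, 0)–(1.66445, 0.7557, 0)  len=0.6244
  (v1,v3,v2) [-+-] → (1.66445, 0.7557, 0)–(1.04009, 0.7557, 0.751848)  len=0.9773
  (v3,v0,v4) [+-+] → (1.04009, 0.7557, 0)–(0.245535, 0.7557, 0)  len=0.7946
  (v3,v4,v2) [++-] → (0.245535, 0.7557, 1.34315)–(1.04009, 0.7557, 0.751848)  len=0.9904
  (v4,v0,v5) [+-+] → (0.245535, 0.7557, 0)–(-0.245535, 0.7557, 0)  len=0.4911
  (v4,v5,v2) [++-] → (-0.245535, 0.7557, 1.34315)–(0.245535, 0.7557, 1.34315)  len=0.4911
  (v5,v0,v6) [+-+] → (-0.245535, 0.7557, 0)–(-1.04009, 0.7557, 0)  len=0.7946
  (v5,v6,v2) [++-] → (-1.04009, 0.7557, 0.751848)–(-0.245535, 0.7557, 1.34315)  len=0.9904
  (v6,v0,v7) [+--] → (-1.04009, 0.7557, 0)–(-1.66445, 0.7557, 0)  len=0.6244
  (v6,v7,v2) [+--] → (-1.66445, 0.7557, 0)–(-1.04009, 0.7557, 0.751848)  len=0.9773

Chained into 1 loop(s):
  loop 1: 10 segments, perimeter = 7.7554
Total perimeter = 7.755

loops=1 perimeter=7.755


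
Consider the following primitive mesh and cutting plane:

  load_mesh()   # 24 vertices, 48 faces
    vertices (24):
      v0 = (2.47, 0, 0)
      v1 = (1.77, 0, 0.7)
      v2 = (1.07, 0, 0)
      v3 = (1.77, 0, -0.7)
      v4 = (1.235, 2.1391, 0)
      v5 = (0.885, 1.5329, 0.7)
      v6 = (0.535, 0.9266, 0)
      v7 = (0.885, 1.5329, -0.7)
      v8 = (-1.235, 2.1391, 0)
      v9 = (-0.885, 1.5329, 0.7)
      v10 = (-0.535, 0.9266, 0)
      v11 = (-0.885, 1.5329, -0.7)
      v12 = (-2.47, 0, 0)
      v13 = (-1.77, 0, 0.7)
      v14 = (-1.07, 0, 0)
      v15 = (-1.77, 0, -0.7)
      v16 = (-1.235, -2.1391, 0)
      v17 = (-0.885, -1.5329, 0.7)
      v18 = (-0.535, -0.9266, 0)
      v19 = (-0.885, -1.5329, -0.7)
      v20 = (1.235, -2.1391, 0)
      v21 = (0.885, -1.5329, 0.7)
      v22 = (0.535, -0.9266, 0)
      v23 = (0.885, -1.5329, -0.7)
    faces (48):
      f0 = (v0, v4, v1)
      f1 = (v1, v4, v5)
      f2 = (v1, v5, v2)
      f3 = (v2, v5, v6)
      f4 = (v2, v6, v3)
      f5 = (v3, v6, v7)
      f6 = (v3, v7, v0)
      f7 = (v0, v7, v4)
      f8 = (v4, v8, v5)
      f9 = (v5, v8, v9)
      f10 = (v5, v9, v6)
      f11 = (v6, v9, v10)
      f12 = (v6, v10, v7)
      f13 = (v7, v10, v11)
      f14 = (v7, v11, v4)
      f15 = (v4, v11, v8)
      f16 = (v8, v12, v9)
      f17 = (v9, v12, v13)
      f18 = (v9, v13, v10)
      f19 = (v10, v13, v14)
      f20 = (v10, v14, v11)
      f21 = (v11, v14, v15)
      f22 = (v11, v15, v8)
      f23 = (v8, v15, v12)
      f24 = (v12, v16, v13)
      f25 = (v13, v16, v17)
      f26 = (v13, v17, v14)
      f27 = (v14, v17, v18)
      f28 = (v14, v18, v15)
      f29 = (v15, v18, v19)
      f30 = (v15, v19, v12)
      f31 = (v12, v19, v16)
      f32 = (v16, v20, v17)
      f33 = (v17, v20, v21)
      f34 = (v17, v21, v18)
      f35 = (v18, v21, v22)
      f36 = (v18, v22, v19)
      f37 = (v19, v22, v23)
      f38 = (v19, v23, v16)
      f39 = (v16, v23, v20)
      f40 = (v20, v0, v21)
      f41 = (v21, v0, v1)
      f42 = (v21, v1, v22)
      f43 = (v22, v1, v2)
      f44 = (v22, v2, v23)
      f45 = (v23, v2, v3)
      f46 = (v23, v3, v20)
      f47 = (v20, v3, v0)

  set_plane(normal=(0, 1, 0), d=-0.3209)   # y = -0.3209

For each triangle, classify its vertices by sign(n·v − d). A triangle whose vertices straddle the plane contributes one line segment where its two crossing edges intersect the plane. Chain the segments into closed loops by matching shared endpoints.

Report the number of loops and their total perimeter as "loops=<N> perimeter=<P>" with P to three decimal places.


loops=2 perimeter=7.920

Straddling triangles (16 of 48):
  (v12,v16,v13) [+-+] → (-2.28473, -0.3209, 0)–(-1.68974, -0.3209, 0.594989)  len=0.8414
  (v13,v16,v17) [+--] → (-1.68974, -0.3209, 0.594989)–(-1.58473, -0.3209, 0.7)  len=0.1485
  (v13,v17,v14) [+-+] → (-1.58473, -0.3209, 0.7)–(-1.03127, -0.3209, 0.146539)  len=0.7827
  (v14,v17,v18) [+--] → (-1.03127, -0.3209, 0.146539)–(-0.884719, -0.3209, 0)  len=0.2072
  (v14,v18,v15) [+-+] → (-0.884719, -0.3209, 0)–(-1.34229, -0.3209, -0.457576)  len=0.6471
  (v15,v18,v19) [+--] → (-1.34229, -0.3209, -0.457576)–(-1.58473, -0.3209, -0.7)  len=0.3428
  (v15,v19,v12) [+-+] → (-1.58473, -0.3209, -0.7)–(-2.13819, -0.3209, -0.146539)  len=0.7827
  (v12,v19,v16) [+--] → (-2.13819, -0.3209, -0.146539)–(-2.28473, -0.3209, 0)  len=0.2072
  (v20,v0,v21) [-+-] → (2.28473, -0.3209, 0)–(2.13819, -0.3209, 0.146539)  len=0.2072
  (v21,v0,v1) [-++] → (2.13819, -0.3209, 0.146539)–(1.58473, -0.3209, 0.7)  len=0.7827
  (v21,v1,v22) [-+-] → (1.58473, -0.3209, 0.7)–(1.34229, -0.3209, 0.457576)  len=0.3428
  (v22,v1,v2) [-++] → (1.34229, -0.3209, 0.457576)–(0.884719, -0.3209, 0)  len=0.6471
  (v22,v2,v23) [-+-] → (0.884719, -0.3209, 0)–(1.03127, -0.3209, -0.146539)  len=0.2072
  (v23,v2,v3) [-++] → (1.03127, -0.3209, -0.146539)–(1.58473, -0.3209, -0.7)  len=0.7827
  (v23,v3,v20) [-+-] → (1.58473, -0.3209, -0.7)–(1.68974, -0.3209, -0.594989)  len=0.1485
  (v20,v3,v0) [-++] → (1.68974, -0.3209, -0.594989)–(2.28473, -0.3209, 0)  len=0.8414

Chained into 2 loop(s):
  loop 1: 8 segments, perimeter = 3.9598
  loop 2: 8 segments, perimeter = 3.9598
Total perimeter = 7.920
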